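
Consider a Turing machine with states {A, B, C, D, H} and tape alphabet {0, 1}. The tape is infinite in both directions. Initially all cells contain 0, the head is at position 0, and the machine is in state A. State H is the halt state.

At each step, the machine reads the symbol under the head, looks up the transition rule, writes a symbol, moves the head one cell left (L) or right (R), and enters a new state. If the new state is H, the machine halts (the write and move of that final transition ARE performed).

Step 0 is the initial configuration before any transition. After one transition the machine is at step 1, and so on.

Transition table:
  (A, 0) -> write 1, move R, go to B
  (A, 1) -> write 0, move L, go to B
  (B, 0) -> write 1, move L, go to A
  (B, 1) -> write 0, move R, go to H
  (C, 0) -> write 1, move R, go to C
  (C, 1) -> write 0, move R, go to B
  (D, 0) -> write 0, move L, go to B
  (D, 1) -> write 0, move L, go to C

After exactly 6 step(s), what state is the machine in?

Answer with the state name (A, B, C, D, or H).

Answer: H

Derivation:
Step 1: in state A at pos 0, read 0 -> (A,0)->write 1,move R,goto B. Now: state=B, head=1, tape[-1..2]=0100 (head:   ^)
Step 2: in state B at pos 1, read 0 -> (B,0)->write 1,move L,goto A. Now: state=A, head=0, tape[-1..2]=0110 (head:  ^)
Step 3: in state A at pos 0, read 1 -> (A,1)->write 0,move L,goto B. Now: state=B, head=-1, tape[-2..2]=00010 (head:  ^)
Step 4: in state B at pos -1, read 0 -> (B,0)->write 1,move L,goto A. Now: state=A, head=-2, tape[-3..2]=001010 (head:  ^)
Step 5: in state A at pos -2, read 0 -> (A,0)->write 1,move R,goto B. Now: state=B, head=-1, tape[-3..2]=011010 (head:   ^)
Step 6: in state B at pos -1, read 1 -> (B,1)->write 0,move R,goto H. Now: state=H, head=0, tape[-3..2]=010010 (head:    ^)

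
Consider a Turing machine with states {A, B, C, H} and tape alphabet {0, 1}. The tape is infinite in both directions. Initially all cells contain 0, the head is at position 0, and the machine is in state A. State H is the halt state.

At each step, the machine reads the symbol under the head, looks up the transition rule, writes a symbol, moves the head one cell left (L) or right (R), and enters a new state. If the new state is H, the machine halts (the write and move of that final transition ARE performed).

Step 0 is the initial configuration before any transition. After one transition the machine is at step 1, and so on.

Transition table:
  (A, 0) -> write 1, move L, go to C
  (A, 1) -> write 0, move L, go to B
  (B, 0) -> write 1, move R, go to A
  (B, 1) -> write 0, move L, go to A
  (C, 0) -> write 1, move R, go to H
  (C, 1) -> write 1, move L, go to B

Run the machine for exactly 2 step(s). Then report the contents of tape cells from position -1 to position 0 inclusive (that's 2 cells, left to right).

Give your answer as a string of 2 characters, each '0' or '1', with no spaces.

Step 1: in state A at pos 0, read 0 -> (A,0)->write 1,move L,goto C. Now: state=C, head=-1, tape[-2..1]=0010 (head:  ^)
Step 2: in state C at pos -1, read 0 -> (C,0)->write 1,move R,goto H. Now: state=H, head=0, tape[-2..1]=0110 (head:   ^)

Answer: 11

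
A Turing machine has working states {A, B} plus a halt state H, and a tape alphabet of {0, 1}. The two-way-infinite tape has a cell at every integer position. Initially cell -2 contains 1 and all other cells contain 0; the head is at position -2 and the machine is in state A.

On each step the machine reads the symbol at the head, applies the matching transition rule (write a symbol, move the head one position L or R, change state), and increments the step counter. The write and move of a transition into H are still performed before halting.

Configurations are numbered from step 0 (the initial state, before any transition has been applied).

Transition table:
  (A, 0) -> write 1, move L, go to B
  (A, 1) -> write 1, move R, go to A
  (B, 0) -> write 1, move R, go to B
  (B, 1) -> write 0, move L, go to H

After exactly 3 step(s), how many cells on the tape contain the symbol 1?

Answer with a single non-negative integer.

Step 1: in state A at pos -2, read 1 -> (A,1)->write 1,move R,goto A. Now: state=A, head=-1, tape[-3..0]=0100 (head:   ^)
Step 2: in state A at pos -1, read 0 -> (A,0)->write 1,move L,goto B. Now: state=B, head=-2, tape[-3..0]=0110 (head:  ^)
Step 3: in state B at pos -2, read 1 -> (B,1)->write 0,move L,goto H. Now: state=H, head=-3, tape[-4..0]=00010 (head:  ^)
Cells containing 1 after step 3: {-1} -> 1 cell(s)

Answer: 1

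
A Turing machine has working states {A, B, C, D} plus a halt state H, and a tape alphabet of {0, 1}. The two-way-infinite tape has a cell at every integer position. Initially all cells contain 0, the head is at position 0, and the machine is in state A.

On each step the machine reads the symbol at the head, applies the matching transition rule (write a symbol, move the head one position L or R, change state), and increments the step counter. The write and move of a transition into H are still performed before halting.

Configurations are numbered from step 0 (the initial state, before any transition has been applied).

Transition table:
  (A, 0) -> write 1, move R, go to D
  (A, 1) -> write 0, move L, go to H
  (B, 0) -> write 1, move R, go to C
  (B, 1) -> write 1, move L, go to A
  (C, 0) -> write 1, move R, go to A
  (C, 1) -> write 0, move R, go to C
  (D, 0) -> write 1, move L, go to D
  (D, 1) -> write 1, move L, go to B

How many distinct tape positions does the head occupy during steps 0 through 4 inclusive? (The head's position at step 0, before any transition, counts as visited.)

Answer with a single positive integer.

Answer: 3

Derivation:
Step 1: in state A at pos 0, read 0 -> (A,0)->write 1,move R,goto D. Now: state=D, head=1, tape[-1..2]=0100 (head:   ^)
Step 2: in state D at pos 1, read 0 -> (D,0)->write 1,move L,goto D. Now: state=D, head=0, tape[-1..2]=0110 (head:  ^)
Step 3: in state D at pos 0, read 1 -> (D,1)->write 1,move L,goto B. Now: state=B, head=-1, tape[-2..2]=00110 (head:  ^)
Step 4: in state B at pos -1, read 0 -> (B,0)->write 1,move R,goto C. Now: state=C, head=0, tape[-2..2]=01110 (head:   ^)
Head positions at steps 0..4: starting at 0, distinct positions visited = {-1, 0, 1} -> 3 position(s)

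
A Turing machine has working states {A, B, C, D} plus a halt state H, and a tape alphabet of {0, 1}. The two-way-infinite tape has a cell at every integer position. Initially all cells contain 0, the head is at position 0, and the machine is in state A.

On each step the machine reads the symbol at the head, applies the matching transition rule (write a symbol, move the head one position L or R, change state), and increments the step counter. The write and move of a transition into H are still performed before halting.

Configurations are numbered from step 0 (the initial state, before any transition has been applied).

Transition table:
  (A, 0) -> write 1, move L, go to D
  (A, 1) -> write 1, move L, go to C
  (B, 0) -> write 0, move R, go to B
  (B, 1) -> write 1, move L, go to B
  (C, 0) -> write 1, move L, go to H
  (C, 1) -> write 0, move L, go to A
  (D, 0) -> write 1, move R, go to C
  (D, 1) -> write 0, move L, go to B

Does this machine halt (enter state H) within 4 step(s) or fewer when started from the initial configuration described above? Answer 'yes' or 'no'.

Answer: no

Derivation:
Step 1: in state A at pos 0, read 0 -> (A,0)->write 1,move L,goto D. Now: state=D, head=-1, tape[-2..1]=0010 (head:  ^)
Step 2: in state D at pos -1, read 0 -> (D,0)->write 1,move R,goto C. Now: state=C, head=0, tape[-2..1]=0110 (head:   ^)
Step 3: in state C at pos 0, read 1 -> (C,1)->write 0,move L,goto A. Now: state=A, head=-1, tape[-2..1]=0100 (head:  ^)
Step 4: in state A at pos -1, read 1 -> (A,1)->write 1,move L,goto C. Now: state=C, head=-2, tape[-3..1]=00100 (head:  ^)
After 4 step(s): state = C (not H) -> not halted within 4 -> no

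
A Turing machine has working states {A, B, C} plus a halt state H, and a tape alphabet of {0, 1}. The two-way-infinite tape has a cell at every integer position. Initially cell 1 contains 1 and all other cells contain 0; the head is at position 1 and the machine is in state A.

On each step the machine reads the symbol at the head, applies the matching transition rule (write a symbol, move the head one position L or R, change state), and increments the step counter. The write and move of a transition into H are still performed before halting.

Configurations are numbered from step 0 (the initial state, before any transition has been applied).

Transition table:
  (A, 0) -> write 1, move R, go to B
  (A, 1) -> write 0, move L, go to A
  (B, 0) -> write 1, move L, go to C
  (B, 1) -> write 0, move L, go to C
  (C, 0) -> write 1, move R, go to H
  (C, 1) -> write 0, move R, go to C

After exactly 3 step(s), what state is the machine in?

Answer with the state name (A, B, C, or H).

Answer: C

Derivation:
Step 1: in state A at pos 1, read 1 -> (A,1)->write 0,move L,goto A. Now: state=A, head=0, tape[-1..2]=0000 (head:  ^)
Step 2: in state A at pos 0, read 0 -> (A,0)->write 1,move R,goto B. Now: state=B, head=1, tape[-1..2]=0100 (head:   ^)
Step 3: in state B at pos 1, read 0 -> (B,0)->write 1,move L,goto C. Now: state=C, head=0, tape[-1..2]=0110 (head:  ^)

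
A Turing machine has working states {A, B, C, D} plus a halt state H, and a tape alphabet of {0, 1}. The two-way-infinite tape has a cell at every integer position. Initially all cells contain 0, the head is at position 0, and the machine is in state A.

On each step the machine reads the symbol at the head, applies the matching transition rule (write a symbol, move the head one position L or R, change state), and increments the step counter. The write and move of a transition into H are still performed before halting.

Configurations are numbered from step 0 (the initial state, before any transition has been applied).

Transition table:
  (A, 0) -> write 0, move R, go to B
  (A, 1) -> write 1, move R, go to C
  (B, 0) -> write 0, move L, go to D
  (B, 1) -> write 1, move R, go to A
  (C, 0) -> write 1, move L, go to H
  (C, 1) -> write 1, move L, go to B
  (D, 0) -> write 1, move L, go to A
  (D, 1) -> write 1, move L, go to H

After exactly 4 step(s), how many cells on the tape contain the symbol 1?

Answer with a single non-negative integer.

Answer: 1

Derivation:
Step 1: in state A at pos 0, read 0 -> (A,0)->write 0,move R,goto B. Now: state=B, head=1, tape[-1..2]=0000 (head:   ^)
Step 2: in state B at pos 1, read 0 -> (B,0)->write 0,move L,goto D. Now: state=D, head=0, tape[-1..2]=0000 (head:  ^)
Step 3: in state D at pos 0, read 0 -> (D,0)->write 1,move L,goto A. Now: state=A, head=-1, tape[-2..2]=00100 (head:  ^)
Step 4: in state A at pos -1, read 0 -> (A,0)->write 0,move R,goto B. Now: state=B, head=0, tape[-2..2]=00100 (head:   ^)
Cells containing 1 after step 4: {0} -> 1 cell(s)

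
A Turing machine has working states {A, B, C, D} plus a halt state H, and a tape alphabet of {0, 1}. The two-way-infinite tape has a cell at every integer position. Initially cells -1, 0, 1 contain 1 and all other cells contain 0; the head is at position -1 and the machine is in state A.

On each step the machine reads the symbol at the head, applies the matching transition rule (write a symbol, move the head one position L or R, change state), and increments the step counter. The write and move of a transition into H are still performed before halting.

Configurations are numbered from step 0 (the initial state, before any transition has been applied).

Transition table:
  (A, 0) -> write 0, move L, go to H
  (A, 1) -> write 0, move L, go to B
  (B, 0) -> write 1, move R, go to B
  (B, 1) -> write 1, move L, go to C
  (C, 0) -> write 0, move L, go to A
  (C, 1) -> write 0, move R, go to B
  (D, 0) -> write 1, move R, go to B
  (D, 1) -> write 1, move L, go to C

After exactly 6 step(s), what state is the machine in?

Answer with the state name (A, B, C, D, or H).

Answer: C

Derivation:
Step 1: in state A at pos -1, read 1 -> (A,1)->write 0,move L,goto B. Now: state=B, head=-2, tape[-3..2]=000110 (head:  ^)
Step 2: in state B at pos -2, read 0 -> (B,0)->write 1,move R,goto B. Now: state=B, head=-1, tape[-3..2]=010110 (head:   ^)
Step 3: in state B at pos -1, read 0 -> (B,0)->write 1,move R,goto B. Now: state=B, head=0, tape[-3..2]=011110 (head:    ^)
Step 4: in state B at pos 0, read 1 -> (B,1)->write 1,move L,goto C. Now: state=C, head=-1, tape[-3..2]=011110 (head:   ^)
Step 5: in state C at pos -1, read 1 -> (C,1)->write 0,move R,goto B. Now: state=B, head=0, tape[-3..2]=010110 (head:    ^)
Step 6: in state B at pos 0, read 1 -> (B,1)->write 1,move L,goto C. Now: state=C, head=-1, tape[-3..2]=010110 (head:   ^)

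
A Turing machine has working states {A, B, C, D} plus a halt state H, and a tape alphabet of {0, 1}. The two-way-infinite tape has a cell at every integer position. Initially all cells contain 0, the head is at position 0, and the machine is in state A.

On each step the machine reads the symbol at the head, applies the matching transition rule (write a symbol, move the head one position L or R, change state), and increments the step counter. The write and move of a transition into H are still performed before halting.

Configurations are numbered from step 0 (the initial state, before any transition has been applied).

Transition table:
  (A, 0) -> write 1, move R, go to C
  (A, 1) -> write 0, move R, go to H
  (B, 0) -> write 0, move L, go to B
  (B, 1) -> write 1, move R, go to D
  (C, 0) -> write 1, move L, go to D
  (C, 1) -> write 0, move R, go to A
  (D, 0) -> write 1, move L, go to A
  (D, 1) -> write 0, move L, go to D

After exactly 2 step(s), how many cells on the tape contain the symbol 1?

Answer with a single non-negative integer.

Answer: 2

Derivation:
Step 1: in state A at pos 0, read 0 -> (A,0)->write 1,move R,goto C. Now: state=C, head=1, tape[-1..2]=0100 (head:   ^)
Step 2: in state C at pos 1, read 0 -> (C,0)->write 1,move L,goto D. Now: state=D, head=0, tape[-1..2]=0110 (head:  ^)
Cells containing 1 after step 2: {0, 1} -> 2 cell(s)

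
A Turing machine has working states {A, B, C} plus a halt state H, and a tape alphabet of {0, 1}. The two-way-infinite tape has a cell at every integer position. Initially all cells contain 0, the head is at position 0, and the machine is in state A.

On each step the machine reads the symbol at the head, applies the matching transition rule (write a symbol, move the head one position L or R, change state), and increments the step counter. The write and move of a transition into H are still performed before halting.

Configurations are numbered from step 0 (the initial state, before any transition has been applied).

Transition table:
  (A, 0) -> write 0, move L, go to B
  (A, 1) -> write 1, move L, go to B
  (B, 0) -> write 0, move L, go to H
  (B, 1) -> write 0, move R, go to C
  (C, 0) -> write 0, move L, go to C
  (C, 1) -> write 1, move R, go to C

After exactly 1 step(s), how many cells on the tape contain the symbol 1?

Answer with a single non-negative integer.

Answer: 0

Derivation:
Step 1: in state A at pos 0, read 0 -> (A,0)->write 0,move L,goto B. Now: state=B, head=-1, tape[-2..1]=0000 (head:  ^)
No cell contains 1 after step 1 -> 0 cell(s)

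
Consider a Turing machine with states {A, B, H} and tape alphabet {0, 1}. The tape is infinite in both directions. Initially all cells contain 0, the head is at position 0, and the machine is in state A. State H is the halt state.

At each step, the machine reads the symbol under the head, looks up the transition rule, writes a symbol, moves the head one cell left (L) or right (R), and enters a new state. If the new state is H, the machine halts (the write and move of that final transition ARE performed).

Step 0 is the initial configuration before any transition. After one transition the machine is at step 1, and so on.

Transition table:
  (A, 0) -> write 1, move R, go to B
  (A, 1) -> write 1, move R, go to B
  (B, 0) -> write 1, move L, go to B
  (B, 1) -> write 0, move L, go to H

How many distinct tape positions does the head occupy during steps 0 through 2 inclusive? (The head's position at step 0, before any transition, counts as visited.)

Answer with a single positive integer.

Answer: 2

Derivation:
Step 1: in state A at pos 0, read 0 -> (A,0)->write 1,move R,goto B. Now: state=B, head=1, tape[-1..2]=0100 (head:   ^)
Step 2: in state B at pos 1, read 0 -> (B,0)->write 1,move L,goto B. Now: state=B, head=0, tape[-1..2]=0110 (head:  ^)
Head positions at steps 0..2: starting at 0, distinct positions visited = {0, 1} -> 2 position(s)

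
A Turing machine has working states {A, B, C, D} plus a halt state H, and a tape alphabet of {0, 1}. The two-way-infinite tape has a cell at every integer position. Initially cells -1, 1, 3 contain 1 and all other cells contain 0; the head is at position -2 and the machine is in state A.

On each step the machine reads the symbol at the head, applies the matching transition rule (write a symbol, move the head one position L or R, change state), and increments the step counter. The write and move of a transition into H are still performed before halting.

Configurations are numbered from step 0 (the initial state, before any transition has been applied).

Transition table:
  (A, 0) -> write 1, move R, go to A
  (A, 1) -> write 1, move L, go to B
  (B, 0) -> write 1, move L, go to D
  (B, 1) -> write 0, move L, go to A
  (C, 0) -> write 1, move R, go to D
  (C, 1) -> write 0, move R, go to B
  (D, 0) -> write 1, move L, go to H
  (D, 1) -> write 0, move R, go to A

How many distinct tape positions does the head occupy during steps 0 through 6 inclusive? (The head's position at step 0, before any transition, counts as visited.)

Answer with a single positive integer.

Answer: 3

Derivation:
Step 1: in state A at pos -2, read 0 -> (A,0)->write 1,move R,goto A. Now: state=A, head=-1, tape[-3..4]=01101010 (head:   ^)
Step 2: in state A at pos -1, read 1 -> (A,1)->write 1,move L,goto B. Now: state=B, head=-2, tape[-3..4]=01101010 (head:  ^)
Step 3: in state B at pos -2, read 1 -> (B,1)->write 0,move L,goto A. Now: state=A, head=-3, tape[-4..4]=000101010 (head:  ^)
Step 4: in state A at pos -3, read 0 -> (A,0)->write 1,move R,goto A. Now: state=A, head=-2, tape[-4..4]=010101010 (head:   ^)
Step 5: in state A at pos -2, read 0 -> (A,0)->write 1,move R,goto A. Now: state=A, head=-1, tape[-4..4]=011101010 (head:    ^)
Step 6: in state A at pos -1, read 1 -> (A,1)->write 1,move L,goto B. Now: state=B, head=-2, tape[-4..4]=011101010 (head:   ^)
Head positions at steps 0..6: starting at -2, distinct positions visited = {-3, -2, -1} -> 3 position(s)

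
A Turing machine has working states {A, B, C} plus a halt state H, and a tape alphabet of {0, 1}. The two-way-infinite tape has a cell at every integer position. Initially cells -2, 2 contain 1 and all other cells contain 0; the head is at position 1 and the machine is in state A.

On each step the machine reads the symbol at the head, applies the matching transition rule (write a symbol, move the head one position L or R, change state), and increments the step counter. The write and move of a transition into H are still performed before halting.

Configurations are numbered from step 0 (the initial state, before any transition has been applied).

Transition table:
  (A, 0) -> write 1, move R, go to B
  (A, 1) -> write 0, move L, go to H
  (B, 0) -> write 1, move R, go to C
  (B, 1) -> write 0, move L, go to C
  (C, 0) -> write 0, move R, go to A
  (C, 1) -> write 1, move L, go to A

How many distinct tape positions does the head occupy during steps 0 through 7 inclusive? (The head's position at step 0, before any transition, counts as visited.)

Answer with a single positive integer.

Step 1: in state A at pos 1, read 0 -> (A,0)->write 1,move R,goto B. Now: state=B, head=2, tape[-3..3]=0100110 (head:      ^)
Step 2: in state B at pos 2, read 1 -> (B,1)->write 0,move L,goto C. Now: state=C, head=1, tape[-3..3]=0100100 (head:     ^)
Step 3: in state C at pos 1, read 1 -> (C,1)->write 1,move L,goto A. Now: state=A, head=0, tape[-3..3]=0100100 (head:    ^)
Step 4: in state A at pos 0, read 0 -> (A,0)->write 1,move R,goto B. Now: state=B, head=1, tape[-3..3]=0101100 (head:     ^)
Step 5: in state B at pos 1, read 1 -> (B,1)->write 0,move L,goto C. Now: state=C, head=0, tape[-3..3]=0101000 (head:    ^)
Step 6: in state C at pos 0, read 1 -> (C,1)->write 1,move L,goto A. Now: state=A, head=-1, tape[-3..3]=0101000 (head:   ^)
Step 7: in state A at pos -1, read 0 -> (A,0)->write 1,move R,goto B. Now: state=B, head=0, tape[-3..3]=0111000 (head:    ^)
Head positions at steps 0..7: starting at 1, distinct positions visited = {-1, 0, 1, 2} -> 4 position(s)

Answer: 4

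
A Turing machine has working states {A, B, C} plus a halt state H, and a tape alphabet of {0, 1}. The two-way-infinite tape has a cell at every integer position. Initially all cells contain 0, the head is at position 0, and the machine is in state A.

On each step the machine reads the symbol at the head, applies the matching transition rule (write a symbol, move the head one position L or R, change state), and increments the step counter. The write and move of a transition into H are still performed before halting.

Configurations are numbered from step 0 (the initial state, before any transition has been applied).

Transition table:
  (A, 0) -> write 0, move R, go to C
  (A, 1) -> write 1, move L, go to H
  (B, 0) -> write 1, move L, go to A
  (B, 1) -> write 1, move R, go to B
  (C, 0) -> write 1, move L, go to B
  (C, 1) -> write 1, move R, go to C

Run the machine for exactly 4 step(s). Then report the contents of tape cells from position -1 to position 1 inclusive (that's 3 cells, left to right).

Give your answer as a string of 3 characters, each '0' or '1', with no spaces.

Answer: 011

Derivation:
Step 1: in state A at pos 0, read 0 -> (A,0)->write 0,move R,goto C. Now: state=C, head=1, tape[-1..2]=0000 (head:   ^)
Step 2: in state C at pos 1, read 0 -> (C,0)->write 1,move L,goto B. Now: state=B, head=0, tape[-1..2]=0010 (head:  ^)
Step 3: in state B at pos 0, read 0 -> (B,0)->write 1,move L,goto A. Now: state=A, head=-1, tape[-2..2]=00110 (head:  ^)
Step 4: in state A at pos -1, read 0 -> (A,0)->write 0,move R,goto C. Now: state=C, head=0, tape[-2..2]=00110 (head:   ^)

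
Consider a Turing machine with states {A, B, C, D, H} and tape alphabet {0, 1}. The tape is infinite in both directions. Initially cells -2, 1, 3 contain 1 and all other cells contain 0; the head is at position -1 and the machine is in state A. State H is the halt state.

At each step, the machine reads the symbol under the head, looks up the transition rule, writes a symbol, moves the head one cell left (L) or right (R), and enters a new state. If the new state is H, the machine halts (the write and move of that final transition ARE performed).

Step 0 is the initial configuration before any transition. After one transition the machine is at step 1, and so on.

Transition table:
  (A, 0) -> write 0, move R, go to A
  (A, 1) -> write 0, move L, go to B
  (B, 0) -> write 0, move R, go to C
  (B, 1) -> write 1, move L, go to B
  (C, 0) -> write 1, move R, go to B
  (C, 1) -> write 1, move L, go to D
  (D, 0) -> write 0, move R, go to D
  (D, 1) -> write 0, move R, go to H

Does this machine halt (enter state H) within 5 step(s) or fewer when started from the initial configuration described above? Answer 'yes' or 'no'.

Answer: no

Derivation:
Step 1: in state A at pos -1, read 0 -> (A,0)->write 0,move R,goto A. Now: state=A, head=0, tape[-3..4]=01001010 (head:    ^)
Step 2: in state A at pos 0, read 0 -> (A,0)->write 0,move R,goto A. Now: state=A, head=1, tape[-3..4]=01001010 (head:     ^)
Step 3: in state A at pos 1, read 1 -> (A,1)->write 0,move L,goto B. Now: state=B, head=0, tape[-3..4]=01000010 (head:    ^)
Step 4: in state B at pos 0, read 0 -> (B,0)->write 0,move R,goto C. Now: state=C, head=1, tape[-3..4]=01000010 (head:     ^)
Step 5: in state C at pos 1, read 0 -> (C,0)->write 1,move R,goto B. Now: state=B, head=2, tape[-3..4]=01001010 (head:      ^)
After 5 step(s): state = B (not H) -> not halted within 5 -> no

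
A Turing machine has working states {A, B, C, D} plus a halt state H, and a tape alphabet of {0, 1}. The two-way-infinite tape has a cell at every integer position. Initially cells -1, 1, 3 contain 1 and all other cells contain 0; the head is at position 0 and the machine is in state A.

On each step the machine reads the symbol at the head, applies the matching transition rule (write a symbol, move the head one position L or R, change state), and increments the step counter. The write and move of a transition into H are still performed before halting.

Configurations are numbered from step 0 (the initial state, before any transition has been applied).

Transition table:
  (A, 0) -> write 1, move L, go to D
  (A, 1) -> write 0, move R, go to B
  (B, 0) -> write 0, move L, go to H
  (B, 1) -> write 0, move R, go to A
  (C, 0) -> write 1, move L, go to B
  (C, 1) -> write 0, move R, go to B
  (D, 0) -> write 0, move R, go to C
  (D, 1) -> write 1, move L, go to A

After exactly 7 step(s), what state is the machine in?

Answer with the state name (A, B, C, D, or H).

Step 1: in state A at pos 0, read 0 -> (A,0)->write 1,move L,goto D. Now: state=D, head=-1, tape[-2..4]=0111010 (head:  ^)
Step 2: in state D at pos -1, read 1 -> (D,1)->write 1,move L,goto A. Now: state=A, head=-2, tape[-3..4]=00111010 (head:  ^)
Step 3: in state A at pos -2, read 0 -> (A,0)->write 1,move L,goto D. Now: state=D, head=-3, tape[-4..4]=001111010 (head:  ^)
Step 4: in state D at pos -3, read 0 -> (D,0)->write 0,move R,goto C. Now: state=C, head=-2, tape[-4..4]=001111010 (head:   ^)
Step 5: in state C at pos -2, read 1 -> (C,1)->write 0,move R,goto B. Now: state=B, head=-1, tape[-4..4]=000111010 (head:    ^)
Step 6: in state B at pos -1, read 1 -> (B,1)->write 0,move R,goto A. Now: state=A, head=0, tape[-4..4]=000011010 (head:     ^)
Step 7: in state A at pos 0, read 1 -> (A,1)->write 0,move R,goto B. Now: state=B, head=1, tape[-4..4]=000001010 (head:      ^)

Answer: B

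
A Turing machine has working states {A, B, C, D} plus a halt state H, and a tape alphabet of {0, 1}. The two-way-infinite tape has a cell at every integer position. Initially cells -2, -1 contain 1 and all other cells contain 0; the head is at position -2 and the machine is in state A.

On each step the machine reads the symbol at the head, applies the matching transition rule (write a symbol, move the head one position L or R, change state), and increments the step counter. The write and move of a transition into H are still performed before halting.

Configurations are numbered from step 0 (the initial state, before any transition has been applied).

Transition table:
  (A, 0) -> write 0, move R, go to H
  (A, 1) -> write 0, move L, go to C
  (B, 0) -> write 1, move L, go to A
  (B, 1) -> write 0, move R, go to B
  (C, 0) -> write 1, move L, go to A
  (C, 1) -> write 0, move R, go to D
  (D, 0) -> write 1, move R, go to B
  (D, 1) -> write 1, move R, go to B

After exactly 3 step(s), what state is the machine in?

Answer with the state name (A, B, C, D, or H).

Step 1: in state A at pos -2, read 1 -> (A,1)->write 0,move L,goto C. Now: state=C, head=-3, tape[-4..0]=00010 (head:  ^)
Step 2: in state C at pos -3, read 0 -> (C,0)->write 1,move L,goto A. Now: state=A, head=-4, tape[-5..0]=001010 (head:  ^)
Step 3: in state A at pos -4, read 0 -> (A,0)->write 0,move R,goto H. Now: state=H, head=-3, tape[-5..0]=001010 (head:   ^)

Answer: H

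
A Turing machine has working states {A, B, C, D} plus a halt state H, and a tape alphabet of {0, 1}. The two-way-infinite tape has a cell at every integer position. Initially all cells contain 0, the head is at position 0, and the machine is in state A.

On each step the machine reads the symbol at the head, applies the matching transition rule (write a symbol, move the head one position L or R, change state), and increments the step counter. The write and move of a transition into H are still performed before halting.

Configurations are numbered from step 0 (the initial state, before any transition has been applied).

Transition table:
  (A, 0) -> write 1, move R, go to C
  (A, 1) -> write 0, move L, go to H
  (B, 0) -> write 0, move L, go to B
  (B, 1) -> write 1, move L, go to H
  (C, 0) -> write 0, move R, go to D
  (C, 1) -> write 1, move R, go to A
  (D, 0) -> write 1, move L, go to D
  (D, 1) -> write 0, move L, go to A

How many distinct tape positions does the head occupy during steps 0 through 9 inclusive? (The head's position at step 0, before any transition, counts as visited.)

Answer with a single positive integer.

Step 1: in state A at pos 0, read 0 -> (A,0)->write 1,move R,goto C. Now: state=C, head=1, tape[-1..2]=0100 (head:   ^)
Step 2: in state C at pos 1, read 0 -> (C,0)->write 0,move R,goto D. Now: state=D, head=2, tape[-1..3]=01000 (head:    ^)
Step 3: in state D at pos 2, read 0 -> (D,0)->write 1,move L,goto D. Now: state=D, head=1, tape[-1..3]=01010 (head:   ^)
Step 4: in state D at pos 1, read 0 -> (D,0)->write 1,move L,goto D. Now: state=D, head=0, tape[-1..3]=01110 (head:  ^)
Step 5: in state D at pos 0, read 1 -> (D,1)->write 0,move L,goto A. Now: state=A, head=-1, tape[-2..3]=000110 (head:  ^)
Step 6: in state A at pos -1, read 0 -> (A,0)->write 1,move R,goto C. Now: state=C, head=0, tape[-2..3]=010110 (head:   ^)
Step 7: in state C at pos 0, read 0 -> (C,0)->write 0,move R,goto D. Now: state=D, head=1, tape[-2..3]=010110 (head:    ^)
Step 8: in state D at pos 1, read 1 -> (D,1)->write 0,move L,goto A. Now: state=A, head=0, tape[-2..3]=010010 (head:   ^)
Step 9: in state A at pos 0, read 0 -> (A,0)->write 1,move R,goto C. Now: state=C, head=1, tape[-2..3]=011010 (head:    ^)
Head positions at steps 0..9: starting at 0, distinct positions visited = {-1, 0, 1, 2} -> 4 position(s)

Answer: 4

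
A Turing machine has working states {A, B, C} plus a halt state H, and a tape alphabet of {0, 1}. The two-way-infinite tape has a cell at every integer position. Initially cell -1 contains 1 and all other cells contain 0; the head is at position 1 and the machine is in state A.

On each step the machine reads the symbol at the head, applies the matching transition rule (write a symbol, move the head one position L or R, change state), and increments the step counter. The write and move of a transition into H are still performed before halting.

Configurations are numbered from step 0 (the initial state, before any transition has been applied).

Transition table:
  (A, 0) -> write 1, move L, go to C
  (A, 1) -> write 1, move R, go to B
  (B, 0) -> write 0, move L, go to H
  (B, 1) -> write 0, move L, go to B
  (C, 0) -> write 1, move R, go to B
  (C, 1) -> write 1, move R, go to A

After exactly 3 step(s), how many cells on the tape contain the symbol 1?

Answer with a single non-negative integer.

Step 1: in state A at pos 1, read 0 -> (A,0)->write 1,move L,goto C. Now: state=C, head=0, tape[-2..2]=01010 (head:   ^)
Step 2: in state C at pos 0, read 0 -> (C,0)->write 1,move R,goto B. Now: state=B, head=1, tape[-2..2]=01110 (head:    ^)
Step 3: in state B at pos 1, read 1 -> (B,1)->write 0,move L,goto B. Now: state=B, head=0, tape[-2..2]=01100 (head:   ^)
Cells containing 1 after step 3: {-1, 0} -> 2 cell(s)

Answer: 2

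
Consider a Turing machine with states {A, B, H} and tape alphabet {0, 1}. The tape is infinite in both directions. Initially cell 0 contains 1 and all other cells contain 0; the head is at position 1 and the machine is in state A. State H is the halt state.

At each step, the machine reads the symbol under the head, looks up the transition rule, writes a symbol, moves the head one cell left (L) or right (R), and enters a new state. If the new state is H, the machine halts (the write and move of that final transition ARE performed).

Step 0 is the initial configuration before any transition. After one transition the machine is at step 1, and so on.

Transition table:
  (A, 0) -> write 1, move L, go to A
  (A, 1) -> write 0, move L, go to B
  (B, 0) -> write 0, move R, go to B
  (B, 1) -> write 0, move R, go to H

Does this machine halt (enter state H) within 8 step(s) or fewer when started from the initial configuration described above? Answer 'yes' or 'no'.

Step 1: in state A at pos 1, read 0 -> (A,0)->write 1,move L,goto A. Now: state=A, head=0, tape[-1..2]=0110 (head:  ^)
Step 2: in state A at pos 0, read 1 -> (A,1)->write 0,move L,goto B. Now: state=B, head=-1, tape[-2..2]=00010 (head:  ^)
Step 3: in state B at pos -1, read 0 -> (B,0)->write 0,move R,goto B. Now: state=B, head=0, tape[-2..2]=00010 (head:   ^)
Step 4: in state B at pos 0, read 0 -> (B,0)->write 0,move R,goto B. Now: state=B, head=1, tape[-2..2]=00010 (head:    ^)
Step 5: in state B at pos 1, read 1 -> (B,1)->write 0,move R,goto H. Now: state=H, head=2, tape[-2..3]=000000 (head:     ^)
State H reached at step 5; 5 <= 8 -> yes

Answer: yes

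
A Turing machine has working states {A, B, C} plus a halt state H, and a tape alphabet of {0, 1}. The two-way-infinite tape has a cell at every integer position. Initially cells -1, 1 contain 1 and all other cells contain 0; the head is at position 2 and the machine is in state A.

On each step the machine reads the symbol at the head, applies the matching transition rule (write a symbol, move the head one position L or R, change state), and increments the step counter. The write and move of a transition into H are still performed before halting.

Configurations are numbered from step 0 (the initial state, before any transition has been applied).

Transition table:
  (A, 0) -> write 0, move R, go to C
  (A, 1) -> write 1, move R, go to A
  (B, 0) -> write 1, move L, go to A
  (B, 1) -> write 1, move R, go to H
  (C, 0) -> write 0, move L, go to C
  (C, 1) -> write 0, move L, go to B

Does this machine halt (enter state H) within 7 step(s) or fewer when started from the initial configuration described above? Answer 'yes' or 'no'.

Answer: no

Derivation:
Step 1: in state A at pos 2, read 0 -> (A,0)->write 0,move R,goto C. Now: state=C, head=3, tape[-2..4]=0101000 (head:      ^)
Step 2: in state C at pos 3, read 0 -> (C,0)->write 0,move L,goto C. Now: state=C, head=2, tape[-2..4]=0101000 (head:     ^)
Step 3: in state C at pos 2, read 0 -> (C,0)->write 0,move L,goto C. Now: state=C, head=1, tape[-2..4]=0101000 (head:    ^)
Step 4: in state C at pos 1, read 1 -> (C,1)->write 0,move L,goto B. Now: state=B, head=0, tape[-2..4]=0100000 (head:   ^)
Step 5: in state B at pos 0, read 0 -> (B,0)->write 1,move L,goto A. Now: state=A, head=-1, tape[-2..4]=0110000 (head:  ^)
Step 6: in state A at pos -1, read 1 -> (A,1)->write 1,move R,goto A. Now: state=A, head=0, tape[-2..4]=0110000 (head:   ^)
Step 7: in state A at pos 0, read 1 -> (A,1)->write 1,move R,goto A. Now: state=A, head=1, tape[-2..4]=0110000 (head:    ^)
After 7 step(s): state = A (not H) -> not halted within 7 -> no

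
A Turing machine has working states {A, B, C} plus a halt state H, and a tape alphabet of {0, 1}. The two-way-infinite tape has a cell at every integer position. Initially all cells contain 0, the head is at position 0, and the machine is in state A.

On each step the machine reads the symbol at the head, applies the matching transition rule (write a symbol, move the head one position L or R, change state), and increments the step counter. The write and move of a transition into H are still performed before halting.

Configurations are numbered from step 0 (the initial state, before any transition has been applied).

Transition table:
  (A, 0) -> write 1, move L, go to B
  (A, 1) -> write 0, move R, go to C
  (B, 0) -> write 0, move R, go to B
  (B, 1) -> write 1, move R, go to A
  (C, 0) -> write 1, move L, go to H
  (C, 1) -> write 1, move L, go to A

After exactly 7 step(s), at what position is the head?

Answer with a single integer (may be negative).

Step 1: in state A at pos 0, read 0 -> (A,0)->write 1,move L,goto B. Now: state=B, head=-1, tape[-2..1]=0010 (head:  ^)
Step 2: in state B at pos -1, read 0 -> (B,0)->write 0,move R,goto B. Now: state=B, head=0, tape[-2..1]=0010 (head:   ^)
Step 3: in state B at pos 0, read 1 -> (B,1)->write 1,move R,goto A. Now: state=A, head=1, tape[-2..2]=00100 (head:    ^)
Step 4: in state A at pos 1, read 0 -> (A,0)->write 1,move L,goto B. Now: state=B, head=0, tape[-2..2]=00110 (head:   ^)
Step 5: in state B at pos 0, read 1 -> (B,1)->write 1,move R,goto A. Now: state=A, head=1, tape[-2..2]=00110 (head:    ^)
Step 6: in state A at pos 1, read 1 -> (A,1)->write 0,move R,goto C. Now: state=C, head=2, tape[-2..3]=001000 (head:     ^)
Step 7: in state C at pos 2, read 0 -> (C,0)->write 1,move L,goto H. Now: state=H, head=1, tape[-2..3]=001010 (head:    ^)

Answer: 1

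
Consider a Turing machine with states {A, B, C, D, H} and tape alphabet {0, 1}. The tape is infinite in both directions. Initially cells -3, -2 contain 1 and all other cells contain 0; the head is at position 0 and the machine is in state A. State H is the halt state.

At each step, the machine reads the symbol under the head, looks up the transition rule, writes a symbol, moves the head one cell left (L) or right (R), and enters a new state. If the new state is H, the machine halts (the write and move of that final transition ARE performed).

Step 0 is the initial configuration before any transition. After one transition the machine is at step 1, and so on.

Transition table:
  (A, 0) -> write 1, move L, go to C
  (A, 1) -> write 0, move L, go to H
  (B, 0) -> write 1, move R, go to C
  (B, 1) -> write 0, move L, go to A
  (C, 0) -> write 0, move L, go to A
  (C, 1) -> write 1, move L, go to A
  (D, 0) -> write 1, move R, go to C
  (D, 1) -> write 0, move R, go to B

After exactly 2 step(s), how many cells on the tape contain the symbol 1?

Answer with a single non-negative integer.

Answer: 3

Derivation:
Step 1: in state A at pos 0, read 0 -> (A,0)->write 1,move L,goto C. Now: state=C, head=-1, tape[-4..1]=011010 (head:    ^)
Step 2: in state C at pos -1, read 0 -> (C,0)->write 0,move L,goto A. Now: state=A, head=-2, tape[-4..1]=011010 (head:   ^)
Cells containing 1 after step 2: {-3, -2, 0} -> 3 cell(s)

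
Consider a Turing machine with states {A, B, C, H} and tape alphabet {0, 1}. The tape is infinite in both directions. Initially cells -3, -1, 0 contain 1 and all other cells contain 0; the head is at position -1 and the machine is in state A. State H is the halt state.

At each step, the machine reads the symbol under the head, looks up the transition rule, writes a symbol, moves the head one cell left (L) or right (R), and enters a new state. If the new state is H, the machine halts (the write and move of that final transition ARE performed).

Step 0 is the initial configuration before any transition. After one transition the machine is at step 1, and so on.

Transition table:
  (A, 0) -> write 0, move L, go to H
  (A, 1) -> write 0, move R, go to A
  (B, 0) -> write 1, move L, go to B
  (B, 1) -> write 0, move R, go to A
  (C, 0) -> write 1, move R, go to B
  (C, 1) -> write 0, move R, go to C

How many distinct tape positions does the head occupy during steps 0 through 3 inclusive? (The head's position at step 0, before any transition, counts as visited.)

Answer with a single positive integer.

Step 1: in state A at pos -1, read 1 -> (A,1)->write 0,move R,goto A. Now: state=A, head=0, tape[-4..1]=010010 (head:     ^)
Step 2: in state A at pos 0, read 1 -> (A,1)->write 0,move R,goto A. Now: state=A, head=1, tape[-4..2]=0100000 (head:      ^)
Step 3: in state A at pos 1, read 0 -> (A,0)->write 0,move L,goto H. Now: state=H, head=0, tape[-4..2]=0100000 (head:     ^)
Head positions at steps 0..3: starting at -1, distinct positions visited = {-1, 0, 1} -> 3 position(s)

Answer: 3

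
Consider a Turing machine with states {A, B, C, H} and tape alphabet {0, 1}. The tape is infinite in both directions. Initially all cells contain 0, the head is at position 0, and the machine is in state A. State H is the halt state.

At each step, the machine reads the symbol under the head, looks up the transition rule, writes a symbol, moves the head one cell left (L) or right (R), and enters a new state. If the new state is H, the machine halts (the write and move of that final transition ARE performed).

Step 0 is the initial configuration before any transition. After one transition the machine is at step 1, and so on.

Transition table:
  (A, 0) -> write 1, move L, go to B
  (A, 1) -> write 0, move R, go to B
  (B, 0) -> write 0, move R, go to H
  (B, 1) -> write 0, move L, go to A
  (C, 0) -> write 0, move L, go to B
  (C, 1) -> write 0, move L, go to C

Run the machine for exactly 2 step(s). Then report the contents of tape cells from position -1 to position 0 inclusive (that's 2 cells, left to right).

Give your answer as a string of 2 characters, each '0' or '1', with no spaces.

Step 1: in state A at pos 0, read 0 -> (A,0)->write 1,move L,goto B. Now: state=B, head=-1, tape[-2..1]=0010 (head:  ^)
Step 2: in state B at pos -1, read 0 -> (B,0)->write 0,move R,goto H. Now: state=H, head=0, tape[-2..1]=0010 (head:   ^)

Answer: 01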